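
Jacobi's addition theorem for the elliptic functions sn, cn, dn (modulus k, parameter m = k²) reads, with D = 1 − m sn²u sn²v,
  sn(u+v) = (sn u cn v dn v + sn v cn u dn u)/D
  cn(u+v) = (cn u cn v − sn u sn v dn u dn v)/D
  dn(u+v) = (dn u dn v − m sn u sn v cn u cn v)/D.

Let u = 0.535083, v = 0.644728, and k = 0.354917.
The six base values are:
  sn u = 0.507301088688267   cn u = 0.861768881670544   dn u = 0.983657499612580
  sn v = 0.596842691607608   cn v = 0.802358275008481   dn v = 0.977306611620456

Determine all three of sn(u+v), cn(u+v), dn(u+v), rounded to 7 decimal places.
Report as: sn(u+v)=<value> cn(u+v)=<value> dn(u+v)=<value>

m = k² = 0.125966076889
D = 1 − m·sn²u·sn²v = 0.9884520484528241
sn(u+v) = (sn u·cn v·dn v + sn v·cn u·dn u)/D = 0.9037350222969518/0.9884520484528241 = 0.9142932362895339
cn(u+v) = (cn u·cn v − sn u·sn v·dn u·dn v)/D = 0.4003754007984411/0.9884520484528241 = 0.4050529324362565
dn(u+v) = (dn u·dn v − m·sn u·sn v·cn u·cn v)/D = 0.9349632599968229/0.9884520484528241 = 0.9458863092653562

sn(u+v)=0.9142932 cn(u+v)=0.4050529 dn(u+v)=0.9458863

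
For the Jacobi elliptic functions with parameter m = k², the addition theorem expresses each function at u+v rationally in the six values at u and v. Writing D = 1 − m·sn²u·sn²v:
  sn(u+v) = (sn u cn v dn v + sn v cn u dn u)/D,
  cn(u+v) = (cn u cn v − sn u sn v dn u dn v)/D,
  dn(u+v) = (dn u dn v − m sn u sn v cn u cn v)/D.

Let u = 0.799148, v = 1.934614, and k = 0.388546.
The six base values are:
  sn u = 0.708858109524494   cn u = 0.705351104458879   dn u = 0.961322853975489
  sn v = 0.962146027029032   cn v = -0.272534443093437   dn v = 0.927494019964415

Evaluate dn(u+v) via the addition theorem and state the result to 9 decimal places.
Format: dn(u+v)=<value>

dn(u+v)=0.980251373

m = k² = 0.150967994116
D = 1 − m·sn²u·sn²v = 0.9297760117587325
dn(u+v) = (dn u·dn v − m·sn u·sn v·cn u·cn v)/D = 0.9114142124597347/0.9297760117587325 = 0.9802513733772662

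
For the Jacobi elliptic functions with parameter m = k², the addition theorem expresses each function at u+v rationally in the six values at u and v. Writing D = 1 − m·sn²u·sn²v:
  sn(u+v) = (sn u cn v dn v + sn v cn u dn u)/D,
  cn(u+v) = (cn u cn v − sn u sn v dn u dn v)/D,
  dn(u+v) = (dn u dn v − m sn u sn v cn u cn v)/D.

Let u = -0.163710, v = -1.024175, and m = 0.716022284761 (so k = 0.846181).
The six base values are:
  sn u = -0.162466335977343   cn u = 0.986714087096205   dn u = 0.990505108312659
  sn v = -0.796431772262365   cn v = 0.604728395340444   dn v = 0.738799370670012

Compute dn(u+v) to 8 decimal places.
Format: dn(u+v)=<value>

m = k² = 0.716022284761
D = 1 − m·sn²u·sn²v = 0.9880118970017341
dn(u+v) = (dn u·dn v − m·sn u·sn v·cn u·cn v)/D = 0.6765017301513805/0.9880118970017341 = 0.6847101054190981

dn(u+v)=0.68471011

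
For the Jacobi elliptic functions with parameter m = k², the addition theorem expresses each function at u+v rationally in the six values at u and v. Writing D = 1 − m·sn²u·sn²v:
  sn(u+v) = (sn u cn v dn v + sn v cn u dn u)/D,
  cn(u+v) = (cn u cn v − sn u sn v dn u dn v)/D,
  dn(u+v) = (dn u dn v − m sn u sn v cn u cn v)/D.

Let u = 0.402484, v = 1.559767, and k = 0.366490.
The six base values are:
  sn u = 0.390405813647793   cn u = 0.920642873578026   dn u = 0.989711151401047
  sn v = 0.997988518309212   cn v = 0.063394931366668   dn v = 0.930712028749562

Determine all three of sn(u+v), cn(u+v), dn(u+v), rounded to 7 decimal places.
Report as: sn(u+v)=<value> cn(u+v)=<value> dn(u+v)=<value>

m = k² = 0.1343149201
D = 1 − m·sn²u·sn²v = 0.9796104378271043
sn(u+v) = (sn u·cn v·dn v + sn v·cn u·dn u)/D = 0.9323726054344818/0.9796104378271043 = 0.9517789617499363
cn(u+v) = (cn u·cn v − sn u·sn v·dn u·dn v)/D = -0.3005294237427128/0.9796104378271043 = -0.3067846279887787
dn(u+v) = (dn u·dn v − m·sn u·sn v·cn u·cn v)/D = 0.9180817727614276/0.9796104378271043 = 0.9371906804074538

sn(u+v)=0.9517790 cn(u+v)=-0.3067846 dn(u+v)=0.9371907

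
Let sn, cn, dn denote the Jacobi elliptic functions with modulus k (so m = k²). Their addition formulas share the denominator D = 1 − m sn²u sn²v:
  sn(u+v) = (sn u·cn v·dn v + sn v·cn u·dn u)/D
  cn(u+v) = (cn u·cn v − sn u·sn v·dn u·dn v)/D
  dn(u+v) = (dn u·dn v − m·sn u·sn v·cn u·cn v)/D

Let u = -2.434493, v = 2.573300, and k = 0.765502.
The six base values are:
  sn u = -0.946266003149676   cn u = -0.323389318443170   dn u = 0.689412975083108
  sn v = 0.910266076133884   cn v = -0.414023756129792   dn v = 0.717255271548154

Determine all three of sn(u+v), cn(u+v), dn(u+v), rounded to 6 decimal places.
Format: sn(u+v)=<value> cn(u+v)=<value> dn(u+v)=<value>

m = k² = 0.585993312004
D = 1 − m·sn²u·sn²v = 0.565233723863943
sn(u+v) = (sn u·cn v·dn v + sn v·cn u·dn u)/D = 0.07806111295125979/0.565233723863943 = 0.1381041322475122
cn(u+v) = (cn u·cn v − sn u·sn v·dn u·dn v)/D = 0.5598174927937772/0.565233723863943 = 0.9904177142277705
dn(u+v) = (dn u·dn v − m·sn u·sn v·cn u·cn v)/D = 0.5620661797835844/0.565233723863943 = 0.9943960454823799

sn(u+v)=0.138104 cn(u+v)=0.990418 dn(u+v)=0.994396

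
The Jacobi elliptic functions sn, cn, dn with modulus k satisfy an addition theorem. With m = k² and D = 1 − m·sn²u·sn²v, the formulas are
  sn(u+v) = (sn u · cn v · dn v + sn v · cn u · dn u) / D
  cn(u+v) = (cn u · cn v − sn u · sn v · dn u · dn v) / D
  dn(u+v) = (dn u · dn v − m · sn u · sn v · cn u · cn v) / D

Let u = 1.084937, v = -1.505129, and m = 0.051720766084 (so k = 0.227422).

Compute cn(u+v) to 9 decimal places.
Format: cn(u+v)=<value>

sn u = 0.880184970877881, cn u = 0.4746308218402001, dn u = 0.9797604805994533
sn v = -0.9964465462715017, cn v = 0.08422755145198103, dn v = 0.9739846793119095
m = k² = 0.051720766084
D = 1 − m·sn²u·sn²v = 0.9602148629091274
cn(u+v) = (cn u·cn v − sn u·sn v·dn u·dn v)/D = 0.8769279259283/0.9602148629091274 = 0.9132621872478665

cn(u+v)=0.913262187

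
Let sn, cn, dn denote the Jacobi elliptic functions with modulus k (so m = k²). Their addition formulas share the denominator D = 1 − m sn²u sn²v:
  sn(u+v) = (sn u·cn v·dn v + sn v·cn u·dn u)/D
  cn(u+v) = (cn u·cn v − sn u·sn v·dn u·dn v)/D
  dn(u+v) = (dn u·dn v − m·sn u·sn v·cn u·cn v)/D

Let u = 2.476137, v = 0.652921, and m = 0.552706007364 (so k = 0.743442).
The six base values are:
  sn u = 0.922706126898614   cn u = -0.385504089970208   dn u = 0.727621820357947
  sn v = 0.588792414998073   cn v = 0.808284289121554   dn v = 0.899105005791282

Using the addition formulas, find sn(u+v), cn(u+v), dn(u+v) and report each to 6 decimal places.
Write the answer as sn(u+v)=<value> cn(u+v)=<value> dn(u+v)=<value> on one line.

m = k² = 0.552706007364
D = 1 − m·sn²u·sn²v = 0.8368656536840041
sn(u+v) = (sn u·cn v·dn v + sn v·cn u·dn u)/D = 0.5054035129323198/0.8368656536840041 = 0.6039243105598373
cn(u+v) = (cn u·cn v − sn u·sn v·dn u·dn v)/D = -0.6670167999620594/0.8368656536840041 = -0.7970416721319062
dn(u+v) = (dn u·dn v − m·sn u·sn v·cn u·cn v)/D = 0.747773313600395/0.8368656536840041 = 0.8935404509775116

sn(u+v)=0.603924 cn(u+v)=-0.797042 dn(u+v)=0.893540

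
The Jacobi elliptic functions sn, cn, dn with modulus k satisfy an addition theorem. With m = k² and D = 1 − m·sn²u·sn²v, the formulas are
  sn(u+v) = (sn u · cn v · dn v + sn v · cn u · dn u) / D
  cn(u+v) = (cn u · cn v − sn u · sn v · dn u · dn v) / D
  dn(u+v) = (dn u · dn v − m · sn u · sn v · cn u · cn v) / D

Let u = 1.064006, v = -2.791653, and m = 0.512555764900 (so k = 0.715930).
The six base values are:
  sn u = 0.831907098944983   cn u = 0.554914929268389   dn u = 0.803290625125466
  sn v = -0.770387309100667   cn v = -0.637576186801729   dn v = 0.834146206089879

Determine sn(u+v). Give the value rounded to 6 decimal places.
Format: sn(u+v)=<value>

sn(u+v)=-0.995400

m = k² = 0.5125557649
D = 1 − m·sn²u·sn²v = 0.7894724080895328
sn(u+v) = (sn u·cn v·dn v + sn v·cn u·dn u)/D = -0.7858408899946606/0.7894724080895328 = -0.9954000696444095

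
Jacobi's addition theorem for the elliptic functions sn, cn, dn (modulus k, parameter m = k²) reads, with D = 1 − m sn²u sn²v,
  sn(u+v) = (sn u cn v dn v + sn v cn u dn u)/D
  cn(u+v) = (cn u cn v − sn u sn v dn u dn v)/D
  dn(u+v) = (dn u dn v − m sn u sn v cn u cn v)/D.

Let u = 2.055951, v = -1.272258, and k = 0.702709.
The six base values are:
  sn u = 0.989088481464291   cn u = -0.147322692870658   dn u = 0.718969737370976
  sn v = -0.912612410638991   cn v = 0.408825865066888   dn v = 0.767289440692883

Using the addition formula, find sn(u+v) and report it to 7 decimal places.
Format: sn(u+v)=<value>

sn(u+v)=0.6808719

m = k² = 0.493799938681
D = 1 − m·sn²u·sn²v = 0.5976592129662169
sn(u+v) = (sn u·cn v·dn v + sn v·cn u·dn u)/D = 0.406929375030203/0.5976592129662169 = 0.6808719186484036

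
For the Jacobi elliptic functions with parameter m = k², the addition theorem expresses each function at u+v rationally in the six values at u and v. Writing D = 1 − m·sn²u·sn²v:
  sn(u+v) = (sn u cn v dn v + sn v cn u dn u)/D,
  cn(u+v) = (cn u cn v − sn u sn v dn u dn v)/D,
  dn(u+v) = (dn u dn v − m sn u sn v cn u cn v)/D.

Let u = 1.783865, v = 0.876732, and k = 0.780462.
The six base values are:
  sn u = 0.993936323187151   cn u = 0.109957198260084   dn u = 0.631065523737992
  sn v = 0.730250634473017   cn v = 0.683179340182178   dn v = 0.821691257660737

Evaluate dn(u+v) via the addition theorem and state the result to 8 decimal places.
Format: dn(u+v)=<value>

m = k² = 0.609120933444
D = 1 − m·sn²u·sn²v = 0.6791038289216755
dn(u+v) = (dn u·dn v − m·sn u·sn v·cn u·cn v)/D = 0.4853292234080707/0.6791038289216755 = 0.7146612973434526

dn(u+v)=0.71466130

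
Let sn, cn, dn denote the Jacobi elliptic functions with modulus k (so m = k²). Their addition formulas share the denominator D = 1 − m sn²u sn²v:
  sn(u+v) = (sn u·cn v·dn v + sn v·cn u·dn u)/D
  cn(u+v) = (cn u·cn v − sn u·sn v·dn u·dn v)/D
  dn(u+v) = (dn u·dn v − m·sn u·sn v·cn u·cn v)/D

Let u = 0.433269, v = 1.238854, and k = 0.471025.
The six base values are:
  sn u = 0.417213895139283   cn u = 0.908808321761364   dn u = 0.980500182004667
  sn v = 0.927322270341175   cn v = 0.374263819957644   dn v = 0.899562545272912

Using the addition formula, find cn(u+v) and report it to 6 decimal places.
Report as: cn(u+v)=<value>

m = k² = 0.221864550625
D = 1 − m·sn²u·sn²v = 0.9667901568746763
cn(u+v) = (cn u·cn v − sn u·sn v·dn u·dn v)/D = -0.001112654779322926/0.9667901568746763 = -0.001150875162941029

cn(u+v)=-0.001151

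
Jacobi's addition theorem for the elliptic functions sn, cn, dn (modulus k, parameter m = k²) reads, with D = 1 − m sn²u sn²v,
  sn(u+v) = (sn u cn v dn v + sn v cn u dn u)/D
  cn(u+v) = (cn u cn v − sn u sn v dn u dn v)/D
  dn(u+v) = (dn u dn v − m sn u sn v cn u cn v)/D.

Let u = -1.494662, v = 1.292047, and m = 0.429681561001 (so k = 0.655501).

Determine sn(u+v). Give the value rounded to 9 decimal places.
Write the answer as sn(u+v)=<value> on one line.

sn(u+v)=-0.200653261

sn u = -0.9734144171501811, cn u = 0.2290510259400147, dn u = 0.7699749427513453
sn v = 0.9251093515775659, cn v = 0.3797007869674958, dn v = 0.795152051164352
m = k² = 0.429681561001
D = 1 − m·sn²u·sn²v = 0.651559676865199
sn(u+v) = (sn u·cn v·dn v + sn v·cn u·dn u)/D = -0.1307375742210118/0.651559676865199 = -0.2006532614940505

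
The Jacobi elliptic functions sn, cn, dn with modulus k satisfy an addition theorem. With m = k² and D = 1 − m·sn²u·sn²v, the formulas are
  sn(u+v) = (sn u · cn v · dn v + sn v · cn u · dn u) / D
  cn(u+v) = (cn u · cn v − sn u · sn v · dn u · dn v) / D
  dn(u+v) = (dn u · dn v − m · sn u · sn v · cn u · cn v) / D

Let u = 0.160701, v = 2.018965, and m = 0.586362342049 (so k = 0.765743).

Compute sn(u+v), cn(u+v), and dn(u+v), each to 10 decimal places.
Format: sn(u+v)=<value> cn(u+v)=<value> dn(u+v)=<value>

sn(u+v)=0.9875111300 cn(u+v)=-0.1575492565 dn(u+v)=0.6543639722

sn u = 0.1596122095946103, cn u = 0.9871797924128746, dn u = 0.9925027956063709
sn v = 0.9985437188314453, cn v = -0.05394850861949347, dn v = 0.6444720562550212
m = k² = 0.586362342049
D = 1 − m·sn²u·sn²v = 0.9851052760469826
sn(u+v) = (sn u·cn v·dn v + sn v·cn u·dn u)/D = 0.9728024242707777/0.9851052760469826 = 0.9875111299519442
cn(u+v) = (cn u·cn v − sn u·sn v·dn u·dn v)/D = -0.155202603807087/0.9851052760469826 = -0.1575492564915315
dn(u+v) = (dn u·dn v − m·sn u·sn v·cn u·cn v)/D = 0.6446174014583823/0.9851052760469826 = 0.6543639721889364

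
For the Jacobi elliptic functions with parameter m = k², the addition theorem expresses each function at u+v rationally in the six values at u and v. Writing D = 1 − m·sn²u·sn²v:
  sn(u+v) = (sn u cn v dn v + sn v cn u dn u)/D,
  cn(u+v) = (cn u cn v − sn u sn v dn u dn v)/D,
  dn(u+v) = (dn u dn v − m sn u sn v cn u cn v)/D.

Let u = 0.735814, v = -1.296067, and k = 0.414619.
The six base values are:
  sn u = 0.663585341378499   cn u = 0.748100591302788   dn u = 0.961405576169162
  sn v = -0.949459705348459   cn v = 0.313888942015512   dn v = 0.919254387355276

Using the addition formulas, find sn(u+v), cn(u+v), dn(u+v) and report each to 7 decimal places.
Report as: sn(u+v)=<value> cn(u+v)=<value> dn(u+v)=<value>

sn(u+v)=-0.5273946 cn(u+v)=0.8496205 dn(u+v)=0.9757994

m = k² = 0.171908915161
D = 1 − m·sn²u·sn²v = 0.931759053186679
sn(u+v) = (sn u·cn v·dn v + sn v·cn u·dn u)/D = -0.4914046534695742/0.931759053186679 = -0.5273945574115293
cn(u+v) = (cn u·cn v − sn u·sn v·dn u·dn v)/D = 0.7916415854057847/0.931759053186679 = 0.849620492227381
dn(u+v) = (dn u·dn v − m·sn u·sn v·cn u·cn v)/D = 0.9092098880209184/0.931759053186679 = 0.9757993602652521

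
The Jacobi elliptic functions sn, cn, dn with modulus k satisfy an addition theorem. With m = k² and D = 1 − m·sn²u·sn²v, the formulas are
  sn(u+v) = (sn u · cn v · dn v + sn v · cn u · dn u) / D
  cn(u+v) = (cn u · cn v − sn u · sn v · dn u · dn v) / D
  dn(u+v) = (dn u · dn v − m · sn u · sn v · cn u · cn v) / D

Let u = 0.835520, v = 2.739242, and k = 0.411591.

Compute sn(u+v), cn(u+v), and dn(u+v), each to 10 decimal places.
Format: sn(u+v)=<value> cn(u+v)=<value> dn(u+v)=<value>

sn(u+v)=-0.2812294593 cn(u+v)=-0.9596405531 dn(u+v)=0.9932782022

sn u = 0.7319934162176558, cn u = 0.6813117044451869, dn u = 0.9535351149392195
sn v = 0.5187509599653834, cn v = -0.8549254011520497, dn v = 0.976940173279825
m = k² = 0.169407151281
D = 1 − m·sn²u·sn²v = 0.9755733496362247
sn(u+v) = (sn u·cn v·dn v + sn v·cn u·dn u)/D = -0.2743599656132093/0.9755733496362247 = -0.2812294592872116
cn(u+v) = (cn u·cn v − sn u·sn v·dn u·dn v)/D = -0.9361997488726229/0.9755733496362247 = -0.9596405531390504
dn(u+v) = (dn u·dn v − m·sn u·sn v·cn u·cn v)/D = 0.969015742818142/0.9755733496362247 = 0.9932782021766709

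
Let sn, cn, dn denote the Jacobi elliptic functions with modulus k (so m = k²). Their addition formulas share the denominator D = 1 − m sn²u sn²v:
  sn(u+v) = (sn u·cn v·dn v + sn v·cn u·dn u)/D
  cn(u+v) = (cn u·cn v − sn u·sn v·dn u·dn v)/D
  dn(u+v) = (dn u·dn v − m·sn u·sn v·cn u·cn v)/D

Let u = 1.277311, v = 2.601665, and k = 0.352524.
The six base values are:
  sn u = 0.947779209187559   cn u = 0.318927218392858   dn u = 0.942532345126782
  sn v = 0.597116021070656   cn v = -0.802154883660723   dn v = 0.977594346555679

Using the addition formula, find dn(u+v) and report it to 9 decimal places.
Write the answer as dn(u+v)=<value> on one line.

dn(u+v)=0.978347426

m = k² = 0.124273170576
D = 1 − m·sn²u·sn²v = 0.9601976071893541
dn(u+v) = (dn u·dn v − m·sn u·sn v·cn u·cn v)/D = 0.9394068577343483/0.9601976071893541 = 0.9783474263012761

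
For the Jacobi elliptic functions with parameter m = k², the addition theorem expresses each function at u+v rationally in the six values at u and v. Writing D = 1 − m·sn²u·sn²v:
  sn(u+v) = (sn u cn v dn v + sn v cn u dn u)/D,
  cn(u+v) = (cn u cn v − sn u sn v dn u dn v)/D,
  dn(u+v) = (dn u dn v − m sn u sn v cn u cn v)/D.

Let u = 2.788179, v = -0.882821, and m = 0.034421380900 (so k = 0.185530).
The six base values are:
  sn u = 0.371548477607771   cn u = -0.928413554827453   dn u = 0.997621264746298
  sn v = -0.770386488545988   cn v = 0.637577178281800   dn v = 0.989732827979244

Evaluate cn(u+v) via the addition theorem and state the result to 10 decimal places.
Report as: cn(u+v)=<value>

cn(u+v)=-0.3101868722

m = k² = 0.0344213809
D = 1 − m·sn²u·sn²v = 0.9971798216384245
cn(u+v) = (cn u·cn v − sn u·sn v·dn u·dn v)/D = -0.3093120898610702/0.9971798216384245 = -0.3101868721659975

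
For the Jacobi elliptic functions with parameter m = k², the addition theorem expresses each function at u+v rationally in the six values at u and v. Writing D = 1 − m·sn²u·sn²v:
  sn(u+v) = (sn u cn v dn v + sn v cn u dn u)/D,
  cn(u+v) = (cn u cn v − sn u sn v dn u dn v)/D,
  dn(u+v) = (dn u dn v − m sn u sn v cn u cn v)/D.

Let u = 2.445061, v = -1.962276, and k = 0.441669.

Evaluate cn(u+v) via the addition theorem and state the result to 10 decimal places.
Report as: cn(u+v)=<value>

sn u = 0.7519021661669386, cn u = -0.6592747018606625, dn u = 0.943247043292557
sn v = -0.9625413804282795, cn v = -0.2711348206395154, dn v = 0.9051347959520416
m = k² = 0.195071505561
D = 1 − m·sn²u·sn²v = 0.8978224873282547
cn(u+v) = (cn u·cn v − sn u·sn v·dn u·dn v)/D = 0.7966541254141489/0.8978224873282547 = 0.8873180797518637

cn(u+v)=0.8873180798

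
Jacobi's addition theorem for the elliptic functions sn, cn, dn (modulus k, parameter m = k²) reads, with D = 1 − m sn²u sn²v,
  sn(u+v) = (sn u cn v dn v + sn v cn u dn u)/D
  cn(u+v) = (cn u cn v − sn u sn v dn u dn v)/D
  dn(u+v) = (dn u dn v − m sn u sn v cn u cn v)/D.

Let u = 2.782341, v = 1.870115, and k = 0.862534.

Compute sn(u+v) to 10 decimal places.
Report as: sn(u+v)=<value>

sn(u+v)=-0.3477116975

sn u = 0.9433750149666815, cn u = -0.3317281735647628, dn u = 0.5812948140205217
sn v = 0.9900998601879434, cn v = 0.1403647635833682, dn v = 0.520281552486666
m = k² = 0.743964901156
D = 1 − m·sn²u·sn²v = 0.3509484595661884
sn(u+v) = (sn u·cn v·dn v + sn v·cn u·dn u)/D = -0.1220288845964548/0.3509484595661884 = -0.3477116974592114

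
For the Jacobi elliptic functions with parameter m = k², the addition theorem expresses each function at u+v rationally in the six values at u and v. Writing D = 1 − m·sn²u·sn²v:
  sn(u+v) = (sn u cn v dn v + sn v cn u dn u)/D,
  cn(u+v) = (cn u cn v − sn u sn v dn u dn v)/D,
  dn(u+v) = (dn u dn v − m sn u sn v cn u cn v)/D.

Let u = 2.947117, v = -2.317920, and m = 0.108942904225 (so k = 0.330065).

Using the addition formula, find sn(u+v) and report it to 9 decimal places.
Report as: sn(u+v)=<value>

sn(u+v)=0.585117743

sn u = 0.2814444767345841, cn u = -0.9595775145946242, dn u = 0.9956759132987307
sn v = -0.7852981942576403, cn v = -0.6191177158632189, dn v = 0.9658238172170425
m = k² = 0.108942904225
D = 1 − m·sn²u·sn²v = 0.994678260565424
sn(u+v) = (sn u·cn v·dn v + sn v·cn u·dn u)/D = 0.582003899197724/0.994678260565424 = 0.5851177433664674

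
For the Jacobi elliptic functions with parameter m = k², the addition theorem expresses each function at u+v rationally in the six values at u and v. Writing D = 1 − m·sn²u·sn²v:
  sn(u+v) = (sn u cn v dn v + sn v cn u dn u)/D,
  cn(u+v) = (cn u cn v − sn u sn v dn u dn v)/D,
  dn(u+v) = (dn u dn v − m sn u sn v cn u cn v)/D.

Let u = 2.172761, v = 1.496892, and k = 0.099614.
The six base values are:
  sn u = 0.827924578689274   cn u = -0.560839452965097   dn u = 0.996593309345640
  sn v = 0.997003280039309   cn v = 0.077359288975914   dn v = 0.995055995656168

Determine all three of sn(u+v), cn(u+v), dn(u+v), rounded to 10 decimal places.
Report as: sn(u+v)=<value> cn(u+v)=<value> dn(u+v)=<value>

m = k² = 0.009922948996
D = 1 − m·sn²u·sn²v = 0.9932389291847208
sn(u+v) = (sn u·cn v·dn v + sn v·cn u·dn u)/D = -0.4935228883713602/0.9932389291847208 = -0.4968823450933987
cn(u+v) = (cn u·cn v − sn u·sn v·dn u·dn v)/D = -0.8619505375029363/0.9932389291847208 = -0.8678179158870164
dn(u+v) = (dn u·dn v − m·sn u·sn v·cn u·cn v)/D = 0.9920215163745752/0.9932389291847208 = 0.9987743001463456

sn(u+v)=-0.4968823451 cn(u+v)=-0.8678179159 dn(u+v)=0.9987743001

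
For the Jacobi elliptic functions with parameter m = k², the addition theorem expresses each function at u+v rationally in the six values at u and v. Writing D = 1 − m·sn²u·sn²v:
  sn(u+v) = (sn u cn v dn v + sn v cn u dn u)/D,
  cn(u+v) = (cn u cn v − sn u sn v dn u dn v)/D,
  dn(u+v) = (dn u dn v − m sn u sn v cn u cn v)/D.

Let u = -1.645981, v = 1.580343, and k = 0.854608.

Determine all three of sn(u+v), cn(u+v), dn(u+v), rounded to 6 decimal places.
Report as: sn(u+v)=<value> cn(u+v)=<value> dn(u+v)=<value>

sn(u+v)=-0.065557 cn(u+v)=0.997849 dn(u+v)=0.998429

sn u = -0.9678205934318926, cn u = 0.2516412107130691, dn u = 0.562044165339742
sn v = 0.9577658351592111, cn v = 0.2875493088181207, dn v = 0.5744860897085741
m = k² = 0.730354833664
D = 1 − m·sn²u·sn²v = 0.372458707634675
sn(u+v) = (sn u·cn v·dn v + sn v·cn u·dn u)/D = -0.0244171132262017/0.372458707634675 = -0.06555656432699421
cn(u+v) = (cn u·cn v − sn u·sn v·dn u·dn v)/D = 0.3716574948451748/0.372458707634675 = 0.9978488547238207
dn(u+v) = (dn u·dn v − m·sn u·sn v·cn u·cn v)/D = 0.3718737079807172/0.372458707634675 = 0.9984293570214189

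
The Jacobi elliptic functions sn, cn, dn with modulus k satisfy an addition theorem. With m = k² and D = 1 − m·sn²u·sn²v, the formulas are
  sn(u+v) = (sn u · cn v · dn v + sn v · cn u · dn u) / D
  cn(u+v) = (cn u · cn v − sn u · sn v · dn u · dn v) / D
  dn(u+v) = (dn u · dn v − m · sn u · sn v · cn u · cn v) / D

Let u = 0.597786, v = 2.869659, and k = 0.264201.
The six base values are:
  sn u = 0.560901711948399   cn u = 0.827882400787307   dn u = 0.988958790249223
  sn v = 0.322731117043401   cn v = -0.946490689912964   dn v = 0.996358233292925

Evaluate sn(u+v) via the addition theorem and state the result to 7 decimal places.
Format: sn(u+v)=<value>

sn(u+v)=-0.2653284

m = k² = 0.069802168401
D = 1 − m·sn²u·sn²v = 0.9977126947459185
sn(u+v) = (sn u·cn v·dn v + sn v·cn u·dn u)/D = -0.2647214932745233/0.9977126947459185 = -0.2653283802727781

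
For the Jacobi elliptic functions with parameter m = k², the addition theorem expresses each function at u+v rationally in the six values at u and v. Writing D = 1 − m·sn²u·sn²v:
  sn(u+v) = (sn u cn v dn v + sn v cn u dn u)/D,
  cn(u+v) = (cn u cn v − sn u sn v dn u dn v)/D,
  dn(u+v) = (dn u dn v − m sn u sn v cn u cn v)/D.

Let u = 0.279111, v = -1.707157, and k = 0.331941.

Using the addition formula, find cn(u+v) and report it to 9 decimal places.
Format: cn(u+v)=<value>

sn u = 0.2751233786824306, cn u = 0.9614089278253889, dn u = 0.9958211655674536
sn v = -0.9963825073104465, cn v = -0.08498175760566544, dn v = 0.9437218426147907
m = k² = 0.110184827481
D = 1 − m·sn²u·sn²v = 0.991720025920043
cn(u+v) = (cn u·cn v − sn u·sn v·dn u·dn v)/D = 0.1759174084431965/0.991720025920043 = 0.1773861612605771

cn(u+v)=0.177386161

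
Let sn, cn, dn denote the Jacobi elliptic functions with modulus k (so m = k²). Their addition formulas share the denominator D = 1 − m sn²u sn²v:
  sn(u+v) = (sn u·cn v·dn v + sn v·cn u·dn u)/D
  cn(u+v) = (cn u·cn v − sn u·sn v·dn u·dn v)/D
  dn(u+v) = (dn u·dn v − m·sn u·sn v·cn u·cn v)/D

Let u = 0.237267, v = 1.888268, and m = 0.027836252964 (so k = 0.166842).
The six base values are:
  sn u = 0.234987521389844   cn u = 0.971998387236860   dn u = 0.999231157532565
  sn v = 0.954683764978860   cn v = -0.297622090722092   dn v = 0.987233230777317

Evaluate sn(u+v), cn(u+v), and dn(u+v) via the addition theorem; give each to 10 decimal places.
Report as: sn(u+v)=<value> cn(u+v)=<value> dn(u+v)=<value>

m = k² = 0.027836252964
D = 1 − m·sn²u·sn²v = 0.9985990602769584
sn(u+v) = (sn u·cn v·dn v + sn v·cn u·dn u)/D = 0.8581930299072095/0.9985990602769584 = 0.8593969932929761
cn(u+v) = (cn u·cn v − sn u·sn v·dn u·dn v)/D = -0.5105926033587912/0.9985990602769584 = -0.5113089163304238
dn(u+v) = (dn u·dn v − m·sn u·sn v·cn u·cn v)/D = 0.9882807366129908/0.9985990602769584 = 0.9896672007070527

sn(u+v)=0.8593969933 cn(u+v)=-0.5113089163 dn(u+v)=0.9896672007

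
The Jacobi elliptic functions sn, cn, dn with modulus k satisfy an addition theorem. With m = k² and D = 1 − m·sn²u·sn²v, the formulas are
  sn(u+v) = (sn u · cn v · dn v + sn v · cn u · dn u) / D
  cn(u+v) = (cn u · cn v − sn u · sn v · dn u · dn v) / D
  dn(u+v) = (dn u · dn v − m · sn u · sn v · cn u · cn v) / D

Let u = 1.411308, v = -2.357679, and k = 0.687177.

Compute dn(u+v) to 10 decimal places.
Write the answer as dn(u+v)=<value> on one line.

sn u = 0.9525667203280869, cn u = 0.3043298265425068, dn u = 0.755991059661229
sn v = -0.9246753729928225, cn v = -0.3807564242144636, dn v = 0.7721702877451858
m = k² = 0.472212229329
D = 1 − m·sn²u·sn²v = 0.6336412051956079
dn(u+v) = (dn u·dn v − m·sn u·sn v·cn u·cn v)/D = 0.5355575357351957/0.6336412051956079 = 0.8452062955247151

dn(u+v)=0.8452062955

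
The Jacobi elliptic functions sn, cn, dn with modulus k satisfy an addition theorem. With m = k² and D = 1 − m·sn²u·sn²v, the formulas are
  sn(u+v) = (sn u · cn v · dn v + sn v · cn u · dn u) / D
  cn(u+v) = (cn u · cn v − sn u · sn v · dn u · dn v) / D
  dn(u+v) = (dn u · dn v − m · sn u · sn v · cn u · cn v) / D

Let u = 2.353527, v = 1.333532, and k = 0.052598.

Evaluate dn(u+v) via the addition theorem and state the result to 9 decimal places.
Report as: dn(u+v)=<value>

sn u = 0.7103822244573966, cn u = -0.7038160947115099, dn u = 0.9993016963717688
sn v = 0.9718046770596884, cn v = 0.2357873398741222, dn v = 0.9986927748681475
m = k² = 0.002766549604
D = 1 − m·sn²u·sn²v = 0.998681498577146
dn(u+v) = (dn u·dn v − m·sn u·sn v·cn u·cn v)/D = 0.9983123329508274/0.998681498577146 = 0.999630346985656

dn(u+v)=0.999630347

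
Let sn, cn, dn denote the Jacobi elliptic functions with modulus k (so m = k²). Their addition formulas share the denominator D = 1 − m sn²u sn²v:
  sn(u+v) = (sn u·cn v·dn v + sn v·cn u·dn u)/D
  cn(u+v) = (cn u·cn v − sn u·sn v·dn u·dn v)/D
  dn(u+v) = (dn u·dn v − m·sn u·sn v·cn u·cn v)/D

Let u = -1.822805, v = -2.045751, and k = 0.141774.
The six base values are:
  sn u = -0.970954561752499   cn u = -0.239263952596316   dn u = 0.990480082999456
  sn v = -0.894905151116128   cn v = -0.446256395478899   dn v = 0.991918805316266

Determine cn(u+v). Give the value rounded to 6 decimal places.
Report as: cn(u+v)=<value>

cn(u+v)=-0.758422

m = k² = 0.020099867076
D = 1 − m·sn²u·sn²v = 0.9848244299357252
cn(u+v) = (cn u·cn v − sn u·sn v·dn u·dn v)/D = -0.7469121958185182/0.9848244299357252 = -0.7584216771178855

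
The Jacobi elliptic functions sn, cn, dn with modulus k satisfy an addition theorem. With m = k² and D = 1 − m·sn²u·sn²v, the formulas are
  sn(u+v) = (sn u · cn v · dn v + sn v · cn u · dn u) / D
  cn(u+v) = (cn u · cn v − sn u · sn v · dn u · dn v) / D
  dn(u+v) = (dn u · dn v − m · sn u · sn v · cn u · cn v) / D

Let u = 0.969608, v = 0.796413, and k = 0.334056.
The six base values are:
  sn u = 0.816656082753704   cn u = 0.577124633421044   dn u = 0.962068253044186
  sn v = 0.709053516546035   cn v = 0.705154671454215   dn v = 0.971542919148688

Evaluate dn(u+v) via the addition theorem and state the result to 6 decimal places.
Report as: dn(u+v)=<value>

m = k² = 0.111593411136
D = 1 − m·sn²u·sn²v = 0.9625824811615327
dn(u+v) = (dn u·dn v − m·sn u·sn v·cn u·cn v)/D = 0.9083933227347014/0.9625824811615327 = 0.9437043998957449

dn(u+v)=0.943704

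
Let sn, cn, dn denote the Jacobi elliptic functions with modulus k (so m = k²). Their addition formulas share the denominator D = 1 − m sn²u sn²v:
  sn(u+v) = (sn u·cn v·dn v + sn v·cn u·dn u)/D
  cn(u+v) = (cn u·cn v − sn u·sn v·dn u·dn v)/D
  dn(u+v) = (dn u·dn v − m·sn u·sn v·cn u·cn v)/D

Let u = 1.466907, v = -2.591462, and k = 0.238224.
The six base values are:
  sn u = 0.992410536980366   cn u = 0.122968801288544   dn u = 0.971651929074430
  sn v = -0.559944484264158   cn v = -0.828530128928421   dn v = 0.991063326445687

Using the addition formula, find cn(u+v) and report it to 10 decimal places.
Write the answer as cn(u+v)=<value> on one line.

cn(u+v)=0.4409608734

m = k² = 0.056750674176
D = 1 − m·sn²u·sn²v = 0.9824755780839288
cn(u+v) = (cn u·cn v − sn u·sn v·dn u·dn v)/D = 0.4332332889684395/0.9824755780839288 = 0.4409608733617093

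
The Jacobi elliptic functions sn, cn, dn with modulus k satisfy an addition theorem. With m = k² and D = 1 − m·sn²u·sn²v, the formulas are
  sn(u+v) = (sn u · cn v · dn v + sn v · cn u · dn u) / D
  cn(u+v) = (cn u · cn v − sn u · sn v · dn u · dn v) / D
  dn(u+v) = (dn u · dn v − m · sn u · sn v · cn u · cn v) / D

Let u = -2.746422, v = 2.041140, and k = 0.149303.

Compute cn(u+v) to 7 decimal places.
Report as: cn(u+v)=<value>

sn u = -0.4010369530883405, cn u = -0.9160618768716555, dn u = 0.9982058215639584
sn v = 0.8975337008314724, cn v = -0.4409458650126578, dn v = 0.9909807268114438
m = k² = 0.022291385809
D = 1 − m·sn²u·sn²v = 0.9971119322185679
cn(u+v) = (cn u·cn v − sn u·sn v·dn u·dn v)/D = 0.7599914630760444/0.9971119322185679 = 0.7621927273351028

cn(u+v)=0.7621927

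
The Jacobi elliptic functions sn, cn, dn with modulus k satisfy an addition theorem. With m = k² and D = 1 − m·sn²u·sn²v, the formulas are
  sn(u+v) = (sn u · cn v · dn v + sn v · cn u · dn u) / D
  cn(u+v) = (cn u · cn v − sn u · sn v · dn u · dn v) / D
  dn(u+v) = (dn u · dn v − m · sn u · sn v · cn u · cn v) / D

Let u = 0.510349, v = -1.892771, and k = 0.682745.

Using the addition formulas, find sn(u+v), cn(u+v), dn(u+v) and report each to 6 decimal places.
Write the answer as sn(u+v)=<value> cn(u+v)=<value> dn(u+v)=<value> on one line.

sn(u+v)=-0.946274 cn(u+v)=0.323365 dn(u+v)=0.763283

sn u = 0.4799465601534379, cn u = 0.8772977256307476, dn u = 0.9447883823316252
sn v = -0.9988237329025472, cn v = -0.04848866455802942, dn v = 0.7314063385283632
m = k² = 0.466140735025
D = 1 − m·sn²u·sn²v = 0.8928775419780128
sn(u+v) = (sn u·cn v·dn v + sn v·cn u·dn u)/D = -0.8449070021837238/0.8928775419780128 = -0.9462742229040516
cn(u+v) = (cn u·cn v − sn u·sn v·dn u·dn v)/D = 0.2887255836077069/0.8928775419780128 = 0.3233652657094345
dn(u+v) = (dn u·dn v − m·sn u·sn v·cn u·cn v)/D = 0.6815184694709639/0.8928775419780128 = 0.7632832470633989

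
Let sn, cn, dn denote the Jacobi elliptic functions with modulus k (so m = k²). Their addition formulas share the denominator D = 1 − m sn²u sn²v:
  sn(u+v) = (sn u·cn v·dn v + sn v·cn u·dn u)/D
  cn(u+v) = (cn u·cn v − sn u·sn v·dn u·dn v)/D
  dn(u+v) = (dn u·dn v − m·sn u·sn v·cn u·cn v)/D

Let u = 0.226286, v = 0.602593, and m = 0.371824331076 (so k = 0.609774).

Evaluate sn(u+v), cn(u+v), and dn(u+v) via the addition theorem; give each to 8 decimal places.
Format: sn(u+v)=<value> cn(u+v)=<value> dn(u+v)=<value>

sn u = 0.223667715846722, cn u = 0.9746654569070918, dn u = 0.9906556678821221
sn v = 0.5563982115795763, cn v = 0.8309157780130602, dn v = 0.9406864550001327
m = k² = 0.371824331076
D = 1 − m·sn²u·sn²v = 0.9942414139433907
sn(u+v) = (sn u·cn v·dn v + sn v·cn u·dn u)/D = 0.7120603351011582/0.9942414139433907 = 0.7161845454384793
cn(u+v) = (cn u·cn v − sn u·sn v·dn u·dn v)/D = 0.6938919716899591/0.9942414139433907 = 0.6979109519667096
dn(u+v) = (dn u·dn v − m·sn u·sn v·cn u·cn v)/D = 0.8944215605932768/0.9942414139433907 = 0.8996019961045423

sn(u+v)=0.71618455 cn(u+v)=0.69791095 dn(u+v)=0.89960200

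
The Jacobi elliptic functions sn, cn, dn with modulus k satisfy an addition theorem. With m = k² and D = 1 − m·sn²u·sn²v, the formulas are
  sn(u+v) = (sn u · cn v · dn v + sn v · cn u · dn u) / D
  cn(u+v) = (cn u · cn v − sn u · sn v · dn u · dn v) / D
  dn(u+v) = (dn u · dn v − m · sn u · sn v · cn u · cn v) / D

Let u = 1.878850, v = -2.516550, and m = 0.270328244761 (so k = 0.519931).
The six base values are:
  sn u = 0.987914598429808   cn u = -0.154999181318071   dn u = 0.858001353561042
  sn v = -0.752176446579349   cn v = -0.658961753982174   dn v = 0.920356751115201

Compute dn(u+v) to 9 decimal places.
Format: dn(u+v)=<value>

m = k² = 0.270328244761
D = 1 − m·sn²u·sn²v = 0.850730976910206
dn(u+v) = (dn u·dn v − m·sn u·sn v·cn u·cn v)/D = 0.8101846364265381/0.850730976910206 = 0.9523394097733113

dn(u+v)=0.952339410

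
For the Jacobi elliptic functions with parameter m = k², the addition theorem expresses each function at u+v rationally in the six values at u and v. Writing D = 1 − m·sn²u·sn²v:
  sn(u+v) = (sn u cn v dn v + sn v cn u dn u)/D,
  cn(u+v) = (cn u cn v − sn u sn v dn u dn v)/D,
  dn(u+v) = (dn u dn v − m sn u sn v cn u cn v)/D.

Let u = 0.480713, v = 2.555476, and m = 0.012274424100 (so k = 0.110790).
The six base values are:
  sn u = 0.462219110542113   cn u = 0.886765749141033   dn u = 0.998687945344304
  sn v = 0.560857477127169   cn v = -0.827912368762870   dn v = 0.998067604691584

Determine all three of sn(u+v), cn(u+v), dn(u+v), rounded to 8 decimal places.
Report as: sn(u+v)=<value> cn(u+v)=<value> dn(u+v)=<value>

m = k² = 0.0122744241
D = 1 − m·sn²u·sn²v = 0.99917509877616
sn(u+v) = (sn u·cn v·dn v + sn v·cn u·dn u)/D = 0.1147592159174613/0.99917509877616 = 0.1148539590888766
cn(u+v) = (cn u·cn v − sn u·sn v·dn u·dn v)/D = -0.9925629452968505/0.99917509877616 = -0.9933823876441592
dn(u+v) = (dn u·dn v − m·sn u·sn v·cn u·cn v)/D = 0.9990942036693838/0.99917509877616 = 0.9999190381076597

sn(u+v)=0.11485396 cn(u+v)=-0.99338239 dn(u+v)=0.99991904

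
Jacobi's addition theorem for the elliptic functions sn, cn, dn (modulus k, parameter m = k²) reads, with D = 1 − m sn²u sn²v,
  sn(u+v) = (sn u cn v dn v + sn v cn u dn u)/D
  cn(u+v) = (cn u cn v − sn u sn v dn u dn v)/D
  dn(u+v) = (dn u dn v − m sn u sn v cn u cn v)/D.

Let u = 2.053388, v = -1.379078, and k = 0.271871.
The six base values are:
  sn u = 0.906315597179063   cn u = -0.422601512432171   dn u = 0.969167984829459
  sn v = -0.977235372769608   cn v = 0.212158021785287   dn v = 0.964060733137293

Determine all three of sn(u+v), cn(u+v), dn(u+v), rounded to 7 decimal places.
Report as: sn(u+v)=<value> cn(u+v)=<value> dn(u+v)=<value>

sn(u+v)=0.6216642 cn(u+v)=0.7832838 dn(u+v)=0.9856139

m = k² = 0.073913840641
D = 1 − m·sn²u·sn²v = 0.9420193560303228
sn(u+v) = (sn u·cn v·dn v + sn v·cn u·dn u)/D = 0.585619751195274/0.9420193560303228 = 0.621664244419648
cn(u+v) = (cn u·cn v − sn u·sn v·dn u·dn v)/D = 0.7378685344597434/0.9420193560303228 = 0.7832838356624935
dn(u+v) = (dn u·dn v − m·sn u·sn v·cn u·cn v)/D = 0.9284673817906409/0.9420193560303228 = 0.9856139110593332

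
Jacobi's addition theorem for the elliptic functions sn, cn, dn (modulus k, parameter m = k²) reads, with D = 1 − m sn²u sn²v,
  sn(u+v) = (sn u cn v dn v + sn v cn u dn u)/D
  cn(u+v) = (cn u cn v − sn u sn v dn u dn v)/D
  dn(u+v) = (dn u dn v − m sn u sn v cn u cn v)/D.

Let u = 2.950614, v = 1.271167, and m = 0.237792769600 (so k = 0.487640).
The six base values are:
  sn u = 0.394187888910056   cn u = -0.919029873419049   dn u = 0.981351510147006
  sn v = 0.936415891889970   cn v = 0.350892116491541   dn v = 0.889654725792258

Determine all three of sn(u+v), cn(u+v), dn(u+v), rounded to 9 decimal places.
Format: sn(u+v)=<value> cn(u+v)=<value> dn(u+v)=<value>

m = k² = 0.2377927696
D = 1 − m·sn²u·sn²v = 0.9676001686342593
sn(u+v) = (sn u·cn v·dn v + sn v·cn u·dn u)/D = -0.7214906480776032/0.9676001686342593 = -0.7456495683500832
cn(u+v) = (cn u·cn v − sn u·sn v·dn u·dn v)/D = -0.6447490450381507/0.9676001686342593 = -0.6663382933760708
dn(u+v) = (dn u·dn v − m·sn u·sn v·cn u·cn v)/D = 0.9013697111147685/0.9676001686342593 = 0.9315518334262247

sn(u+v)=-0.745649568 cn(u+v)=-0.666338293 dn(u+v)=0.931551833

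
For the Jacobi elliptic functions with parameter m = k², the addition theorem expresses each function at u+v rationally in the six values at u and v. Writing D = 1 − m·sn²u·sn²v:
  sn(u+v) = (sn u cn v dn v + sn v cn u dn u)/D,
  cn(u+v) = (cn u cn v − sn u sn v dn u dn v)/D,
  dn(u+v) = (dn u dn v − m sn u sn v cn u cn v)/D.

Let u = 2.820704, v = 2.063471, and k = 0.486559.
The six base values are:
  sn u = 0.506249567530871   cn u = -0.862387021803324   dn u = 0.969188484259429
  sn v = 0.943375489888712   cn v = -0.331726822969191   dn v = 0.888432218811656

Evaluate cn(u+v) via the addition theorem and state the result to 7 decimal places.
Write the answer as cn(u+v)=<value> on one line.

cn(u+v)=-0.1322937

m = k² = 0.236739660481
D = 1 − m·sn²u·sn²v = 0.9460030128995706
cn(u+v) = (cn u·cn v − sn u·sn v·dn u·dn v)/D = -0.1251502609895888/0.9460030128995706 = -0.1322937234692242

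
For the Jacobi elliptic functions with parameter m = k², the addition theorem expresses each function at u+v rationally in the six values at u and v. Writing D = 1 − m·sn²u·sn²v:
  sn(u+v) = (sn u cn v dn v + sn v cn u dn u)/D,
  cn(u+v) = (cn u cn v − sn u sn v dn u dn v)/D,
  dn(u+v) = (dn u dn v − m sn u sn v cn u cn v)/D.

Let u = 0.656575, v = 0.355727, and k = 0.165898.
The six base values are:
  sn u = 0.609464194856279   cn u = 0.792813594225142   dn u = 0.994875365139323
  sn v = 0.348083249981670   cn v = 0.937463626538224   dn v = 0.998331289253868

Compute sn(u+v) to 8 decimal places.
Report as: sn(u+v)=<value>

sn(u+v)=0.84599589

m = k² = 0.027522146404
D = 1 − m·sn²u·sn²v = 0.998761360446437
sn(u+v) = (sn u·cn v·dn v + sn v·cn u·dn u)/D = 0.84494800758121/0.998761360446437 = 0.8459958915546414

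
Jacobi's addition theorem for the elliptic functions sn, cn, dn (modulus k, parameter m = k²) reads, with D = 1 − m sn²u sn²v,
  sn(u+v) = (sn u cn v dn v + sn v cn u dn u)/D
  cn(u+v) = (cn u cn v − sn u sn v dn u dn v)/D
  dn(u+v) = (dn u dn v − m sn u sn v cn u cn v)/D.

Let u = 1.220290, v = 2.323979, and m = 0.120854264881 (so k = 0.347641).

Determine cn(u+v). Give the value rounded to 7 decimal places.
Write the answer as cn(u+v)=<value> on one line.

sn u = 0.9295382373110732, cn u = 0.3687257319155025, dn u = 0.9463492588242956
sn v = 0.7872822985677212, cn v = -0.6165927200039955, dn v = 0.9618175009054318
m = k² = 0.120854264881
D = 1 − m·sn²u·sn²v = 0.9352771737048882
cn(u+v) = (cn u·cn v − sn u·sn v·dn u·dn v)/D = -0.8934573352345432/0.9352771737048882 = -0.9552861551141196

cn(u+v)=-0.9552862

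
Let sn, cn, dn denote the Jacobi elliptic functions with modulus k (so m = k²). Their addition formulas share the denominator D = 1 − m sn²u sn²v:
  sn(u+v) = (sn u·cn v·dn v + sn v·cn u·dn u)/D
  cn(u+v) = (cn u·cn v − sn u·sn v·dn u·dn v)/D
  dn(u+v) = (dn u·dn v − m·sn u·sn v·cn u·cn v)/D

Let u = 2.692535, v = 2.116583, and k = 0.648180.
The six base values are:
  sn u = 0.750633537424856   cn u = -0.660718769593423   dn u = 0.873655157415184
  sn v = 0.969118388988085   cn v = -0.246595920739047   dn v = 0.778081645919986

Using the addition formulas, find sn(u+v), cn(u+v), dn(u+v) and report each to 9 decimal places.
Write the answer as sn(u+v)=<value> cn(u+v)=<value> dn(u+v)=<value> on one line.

sn(u+v)=-0.904549378 cn(u+v)=-0.426368882 dn(u+v)=0.810086185

m = k² = 0.4201373124
D = 1 − m·sn²u·sn²v = 0.7776685756620285
sn(u+v) = (sn u·cn v·dn v + sn v·cn u·dn u)/D = -0.703439626233148/0.7776685756620285 = -0.9045493777787158
cn(u+v) = (cn u·cn v − sn u·sn v·dn u·dn v)/D = -0.331573680827018/0.7776685756620285 = -0.4263688815569661
dn(u+v) = (dn u·dn v − m·sn u·sn v·cn u·cn v)/D = 0.6299785697862125/0.7776685756620285 = 0.8100861851720218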